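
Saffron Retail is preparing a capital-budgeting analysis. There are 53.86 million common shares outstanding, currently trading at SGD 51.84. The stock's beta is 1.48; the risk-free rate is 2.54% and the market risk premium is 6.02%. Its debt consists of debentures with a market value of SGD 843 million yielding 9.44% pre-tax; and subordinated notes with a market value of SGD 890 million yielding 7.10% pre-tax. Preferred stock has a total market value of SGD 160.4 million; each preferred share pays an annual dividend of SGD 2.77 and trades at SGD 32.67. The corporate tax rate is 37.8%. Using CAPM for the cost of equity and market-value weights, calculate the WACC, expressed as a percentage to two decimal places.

9.01%

Cost of equity via CAPM: Re = 2.54% + 1.48 × 6.02% = 11.4496%.
Cost of preferred: Rp = 2.77 / 32.67 = 8.4787%.
Market value of equity E = 51.84 × 53.86m = 2792.1024m.
Total capital V = 2792.1024 + 160.4 + 843 + 890 = 4685.5024.
Equity: weight = 2792.1024/4685.5024 = 0.5959; cost = 11.4496%.
Preferred: weight = 160.4/4685.5024 = 0.0342; cost = 8.4787%.
Debentures: weight = 843/4685.5024 = 0.1799; after-tax cost = 9.44% × (1 − 37.8%) = 5.8717%.
Subordinated notes: weight = 890/4685.5024 = 0.1899; after-tax cost = 7.1% × (1 − 37.8%) = 4.4162%.
WACC = 0.5959 × 11.4496% + 0.0342 × 8.4787% + 0.1799 × 5.8717% + 0.1899 × 4.4162% = 9.0084%.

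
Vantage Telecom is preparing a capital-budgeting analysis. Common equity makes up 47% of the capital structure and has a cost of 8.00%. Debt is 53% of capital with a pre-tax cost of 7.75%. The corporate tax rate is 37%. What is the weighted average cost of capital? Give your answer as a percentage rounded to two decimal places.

After-tax cost of debt = 7.75% × (1 − 37%) = 4.8825%.
WACC = 0.470 × 8.0000% + 0.530 × 4.8825% = 6.3477%.

6.35%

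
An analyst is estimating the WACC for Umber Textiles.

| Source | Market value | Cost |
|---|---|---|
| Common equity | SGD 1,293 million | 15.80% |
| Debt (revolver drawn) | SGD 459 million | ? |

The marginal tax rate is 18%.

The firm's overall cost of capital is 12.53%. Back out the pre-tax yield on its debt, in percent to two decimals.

Total capital V = 1293 + 459 = 1752.
Equity weight = 1293/1752 = 0.7380.
Revolver drawn weight = 459/1752 = 0.2620.
Equity contribution = 0.7380 × 15.8% = 11.6606%.
Remaining for debt = 12.53% − 11.6606% = 0.8694%.
Rd × (1 − 18%) × 0.2620 = 0.8694%  ⇒  Rd = 4.0469%.

4.05%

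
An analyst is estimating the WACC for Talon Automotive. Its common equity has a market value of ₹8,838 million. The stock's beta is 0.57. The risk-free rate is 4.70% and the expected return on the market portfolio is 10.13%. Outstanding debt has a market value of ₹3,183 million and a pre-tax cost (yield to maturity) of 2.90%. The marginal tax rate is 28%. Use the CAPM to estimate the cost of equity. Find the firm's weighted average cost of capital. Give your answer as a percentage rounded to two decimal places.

Market risk premium = 10.13% − 4.7% = 5.43%.
Cost of equity via CAPM: Re = 4.7% + 0.57 × 5.43% = 7.7951%.
Total capital V = 8838 + 3183 = 12021.
Equity: weight = 8838/12021 = 0.7352; cost = 7.7951%.
Debt: weight = 3183/12021 = 0.2648; after-tax cost = 2.9% × (1 − 28%) = 2.0880%.
WACC = 0.7352 × 7.7951% + 0.2648 × 2.0880% = 6.2839%.

6.28%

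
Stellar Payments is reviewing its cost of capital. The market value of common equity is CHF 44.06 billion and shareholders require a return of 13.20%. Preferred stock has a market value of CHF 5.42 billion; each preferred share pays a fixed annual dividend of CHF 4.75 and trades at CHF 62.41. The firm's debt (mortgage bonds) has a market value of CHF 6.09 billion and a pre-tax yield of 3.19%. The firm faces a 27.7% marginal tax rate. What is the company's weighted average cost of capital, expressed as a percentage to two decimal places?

Cost of preferred: Rp = 4.75 / 62.41 = 7.6110%.
Total capital V = 44.06 + 5.42 + 6.09 = 55.57.
Equity: weight = 44.06/55.57 = 0.7929; cost = 13.2%.
Preferred: weight = 5.42/55.57 = 0.0975; cost = 7.611%.
Mortgage bonds: weight = 6.09/55.57 = 0.1096; after-tax cost = 3.19% × (1 − 27.7%) = 2.3064%.
WACC = 0.7929 × 13.2000% + 0.0975 × 7.6110% + 0.1096 × 2.3064% = 11.4610%.

11.46%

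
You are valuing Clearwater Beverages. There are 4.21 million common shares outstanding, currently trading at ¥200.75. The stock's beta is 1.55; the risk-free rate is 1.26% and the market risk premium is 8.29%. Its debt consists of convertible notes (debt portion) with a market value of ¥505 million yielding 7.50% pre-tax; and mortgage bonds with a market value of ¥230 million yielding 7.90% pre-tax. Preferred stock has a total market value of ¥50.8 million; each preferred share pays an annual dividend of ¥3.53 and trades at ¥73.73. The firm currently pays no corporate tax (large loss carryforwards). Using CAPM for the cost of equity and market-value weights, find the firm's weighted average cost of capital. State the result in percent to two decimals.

10.90%

Cost of equity via CAPM: Re = 1.26% + 1.55 × 8.29% = 14.1095%.
Cost of preferred: Rp = 3.53 / 73.73 = 4.7877%.
Market value of equity E = 200.75 × 4.21m = 845.1575m.
Total capital V = 845.1575 + 50.8 + 505 + 230 = 1630.9575.
Equity: weight = 845.1575/1630.9575 = 0.5182; cost = 14.1095%.
Preferred: weight = 50.8/1630.9575 = 0.0311; cost = 4.7877%.
Convertible notes (debt portion): weight = 505/1630.9575 = 0.3096; after-tax cost = 7.5% × (1 − 0%) = 7.5000%.
Mortgage bonds: weight = 230/1630.9575 = 0.1410; after-tax cost = 7.9% × (1 − 0%) = 7.9000%.
WACC = 0.5182 × 14.1095% + 0.0311 × 4.7877% + 0.3096 × 7.5000% + 0.1410 × 7.9000% = 10.8970%.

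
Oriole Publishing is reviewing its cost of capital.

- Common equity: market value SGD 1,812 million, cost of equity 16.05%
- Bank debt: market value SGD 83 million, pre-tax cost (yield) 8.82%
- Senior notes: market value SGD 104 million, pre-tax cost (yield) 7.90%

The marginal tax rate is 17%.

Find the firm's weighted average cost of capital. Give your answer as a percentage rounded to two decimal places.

15.19%

Total capital V = 1812 + 83 + 104 = 1999.
Equity: weight = 1812/1999 = 0.9065; cost = 16.05%.
Bank debt: weight = 83/1999 = 0.0415; after-tax cost = 8.82% × (1 − 17%) = 7.3206%.
Senior notes: weight = 104/1999 = 0.0520; after-tax cost = 7.9% × (1 − 17%) = 6.5570%.
WACC = 0.9065 × 16.0500% + 0.0415 × 7.3206% + 0.0520 × 6.5570% = 15.1937%.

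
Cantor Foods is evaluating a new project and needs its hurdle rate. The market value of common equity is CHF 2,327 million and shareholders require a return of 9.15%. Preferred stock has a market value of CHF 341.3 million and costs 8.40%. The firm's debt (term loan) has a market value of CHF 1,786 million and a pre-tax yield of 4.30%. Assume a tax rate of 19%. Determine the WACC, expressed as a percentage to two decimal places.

6.82%

Total capital V = 2327 + 341.3 + 1786 = 4454.3.
Equity: weight = 2327/4454.3 = 0.5224; cost = 9.15%.
Preferred: weight = 341.3/4454.3 = 0.0766; cost = 8.4%.
Term loan: weight = 1786/4454.3 = 0.4010; after-tax cost = 4.3% × (1 − 19%) = 3.4830%.
WACC = 0.5224 × 9.1500% + 0.0766 × 8.4000% + 0.4010 × 3.4830% = 6.8203%.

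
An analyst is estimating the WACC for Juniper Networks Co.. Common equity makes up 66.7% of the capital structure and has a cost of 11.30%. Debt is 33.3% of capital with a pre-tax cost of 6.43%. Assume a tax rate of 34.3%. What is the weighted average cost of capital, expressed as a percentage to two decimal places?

8.94%

After-tax cost of debt = 6.43% × (1 − 34.3%) = 4.2245%.
WACC = 0.667 × 11.3000% + 0.333 × 4.2245% = 8.9439%.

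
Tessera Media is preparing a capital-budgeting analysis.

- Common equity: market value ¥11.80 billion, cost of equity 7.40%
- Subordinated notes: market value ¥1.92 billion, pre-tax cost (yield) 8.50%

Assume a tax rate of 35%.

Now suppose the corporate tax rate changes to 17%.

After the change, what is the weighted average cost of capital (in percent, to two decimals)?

7.35%

After the change:
Total capital V = 11.8 + 1.92 = 13.72.
Equity: weight = 11.8/13.72 = 0.8601; cost = 7.4%.
Subordinated notes: weight = 1.92/13.72 = 0.1399; after-tax cost = 8.5% × (1 − 17%) = 7.0550%.
WACC = 0.8601 × 7.4000% + 0.1399 × 7.0550% = 7.3517%.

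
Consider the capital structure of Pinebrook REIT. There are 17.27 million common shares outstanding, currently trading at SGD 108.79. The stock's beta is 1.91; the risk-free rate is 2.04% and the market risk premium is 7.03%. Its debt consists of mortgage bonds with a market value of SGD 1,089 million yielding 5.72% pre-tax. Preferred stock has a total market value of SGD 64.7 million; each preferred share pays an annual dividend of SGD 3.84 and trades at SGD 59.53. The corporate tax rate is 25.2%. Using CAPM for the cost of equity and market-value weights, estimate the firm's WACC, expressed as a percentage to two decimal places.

11.26%

Cost of equity via CAPM: Re = 2.04% + 1.91 × 7.03% = 15.4673%.
Cost of preferred: Rp = 3.84 / 59.53 = 6.4505%.
Market value of equity E = 108.79 × 17.27m = 1878.8033m.
Total capital V = 1878.8033 + 64.7 + 1089 = 3032.5033.
Equity: weight = 1878.8033/3032.5033 = 0.6196; cost = 15.4673%.
Preferred: weight = 64.7/3032.5033 = 0.0213; cost = 6.4505%.
Mortgage bonds: weight = 1089/3032.5033 = 0.3591; after-tax cost = 5.72% × (1 − 25.2%) = 4.2786%.
WACC = 0.6196 × 15.4673% + 0.0213 × 6.4505% + 0.3591 × 4.2786% = 11.2569%.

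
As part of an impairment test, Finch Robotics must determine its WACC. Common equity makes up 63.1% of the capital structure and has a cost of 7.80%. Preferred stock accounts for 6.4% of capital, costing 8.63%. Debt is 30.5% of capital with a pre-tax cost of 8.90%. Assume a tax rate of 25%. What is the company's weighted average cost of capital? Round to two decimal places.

7.51%

After-tax cost of debt = 8.9% × (1 − 25%) = 6.6750%.
WACC = 0.631 × 7.8000% + 0.064 × 8.6300% + 0.305 × 6.6750% = 7.5100%.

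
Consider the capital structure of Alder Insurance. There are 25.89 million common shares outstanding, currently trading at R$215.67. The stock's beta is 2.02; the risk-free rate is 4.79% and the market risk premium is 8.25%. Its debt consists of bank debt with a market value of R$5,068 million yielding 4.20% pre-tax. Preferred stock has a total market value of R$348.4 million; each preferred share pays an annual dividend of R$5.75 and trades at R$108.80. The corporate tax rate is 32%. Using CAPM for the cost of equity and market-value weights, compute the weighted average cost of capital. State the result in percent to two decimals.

12.37%

Cost of equity via CAPM: Re = 4.79% + 2.02 × 8.25% = 21.4550%.
Cost of preferred: Rp = 5.75 / 108.8 = 5.2849%.
Market value of equity E = 215.67 × 25.89m = 5583.6963m.
Total capital V = 5583.6963 + 348.4 + 5068 = 11000.0963.
Equity: weight = 5583.6963/11000.0963 = 0.5076; cost = 21.455%.
Preferred: weight = 348.4/11000.0963 = 0.0317; cost = 5.2849%.
Bank debt: weight = 5068/11000.0963 = 0.4607; after-tax cost = 4.2% × (1 − 32%) = 2.8560%.
WACC = 0.5076 × 21.4550% + 0.0317 × 5.2849% + 0.4607 × 2.8560% = 12.3739%.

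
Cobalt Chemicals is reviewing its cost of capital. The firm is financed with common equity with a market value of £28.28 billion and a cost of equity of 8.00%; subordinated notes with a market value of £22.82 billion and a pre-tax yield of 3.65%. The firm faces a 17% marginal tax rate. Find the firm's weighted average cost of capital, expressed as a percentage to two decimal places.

Total capital V = 28.28 + 22.82 = 51.1.
Equity: weight = 28.28/51.1 = 0.5534; cost = 8%.
Subordinated notes: weight = 22.82/51.1 = 0.4466; after-tax cost = 3.65% × (1 − 17%) = 3.0295%.
WACC = 0.5534 × 8.0000% + 0.4466 × 3.0295% = 5.7803%.

5.78%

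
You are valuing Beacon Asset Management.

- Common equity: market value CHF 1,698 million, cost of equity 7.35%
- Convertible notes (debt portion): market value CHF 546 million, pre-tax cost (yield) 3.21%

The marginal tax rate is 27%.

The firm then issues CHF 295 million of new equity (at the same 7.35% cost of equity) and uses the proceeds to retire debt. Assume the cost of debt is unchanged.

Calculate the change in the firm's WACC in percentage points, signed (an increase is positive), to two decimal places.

+0.66 pp

Current WACC:
Total capital V = 1698 + 546 = 2244.
Equity: weight = 1698/2244 = 0.7567; cost = 7.35%.
Convertible notes (debt portion): weight = 546/2244 = 0.2433; after-tax cost = 3.21% × (1 − 27%) = 2.3433%.
WACC = 0.7567 × 7.3500% + 0.2433 × 2.3433% = 6.1318%.
After the change:
Total capital V = 1993 + 251 = 2244.
Equity: weight = 1993/2244 = 0.8881; cost = 7.35%.
Convertible notes (debt portion): weight = 251/2244 = 0.1119; after-tax cost = 3.21% × (1 − 27%) = 2.3433%.
WACC = 0.8881 × 7.3500% + 0.1119 × 2.3433% = 6.7900%.
Change in WACC = 6.7900% − 6.1318% = 0.6582 pp.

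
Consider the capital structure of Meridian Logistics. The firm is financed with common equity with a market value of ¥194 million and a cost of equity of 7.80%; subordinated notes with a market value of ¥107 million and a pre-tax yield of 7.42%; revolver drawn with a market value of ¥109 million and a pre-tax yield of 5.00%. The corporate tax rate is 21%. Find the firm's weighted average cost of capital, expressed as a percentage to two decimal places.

Total capital V = 194 + 107 + 109 = 410.
Equity: weight = 194/410 = 0.4732; cost = 7.8%.
Subordinated notes: weight = 107/410 = 0.2610; after-tax cost = 7.42% × (1 − 21%) = 5.8618%.
Revolver drawn: weight = 109/410 = 0.2659; after-tax cost = 5% × (1 − 21%) = 3.9500%.
WACC = 0.4732 × 7.8000% + 0.2610 × 5.8618% + 0.2659 × 3.9500% = 6.2706%.

6.27%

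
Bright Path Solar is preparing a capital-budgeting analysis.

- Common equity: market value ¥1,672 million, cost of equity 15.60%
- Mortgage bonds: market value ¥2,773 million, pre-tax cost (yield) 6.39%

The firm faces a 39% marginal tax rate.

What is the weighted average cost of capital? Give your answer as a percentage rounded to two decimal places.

8.30%

Total capital V = 1672 + 2773 = 4445.
Equity: weight = 1672/4445 = 0.3762; cost = 15.6%.
Mortgage bonds: weight = 2773/4445 = 0.6238; after-tax cost = 6.39% × (1 − 39%) = 3.8979%.
WACC = 0.3762 × 15.6000% + 0.6238 × 3.8979% = 8.2997%.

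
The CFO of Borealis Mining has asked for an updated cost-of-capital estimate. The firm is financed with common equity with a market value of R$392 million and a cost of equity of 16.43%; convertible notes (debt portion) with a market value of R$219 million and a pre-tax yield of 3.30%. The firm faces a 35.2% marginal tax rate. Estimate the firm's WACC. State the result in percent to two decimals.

Total capital V = 392 + 219 = 611.
Equity: weight = 392/611 = 0.6416; cost = 16.43%.
Convertible notes (debt portion): weight = 219/611 = 0.3584; after-tax cost = 3.3% × (1 − 35.2%) = 2.1384%.
WACC = 0.6416 × 16.4300% + 0.3584 × 2.1384% = 11.3075%.

11.31%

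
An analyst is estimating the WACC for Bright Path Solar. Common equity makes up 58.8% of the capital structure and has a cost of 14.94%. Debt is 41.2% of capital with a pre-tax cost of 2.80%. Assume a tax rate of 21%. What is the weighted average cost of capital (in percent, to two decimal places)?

After-tax cost of debt = 2.8% × (1 − 21%) = 2.2120%.
WACC = 0.588 × 14.9400% + 0.412 × 2.2120% = 9.6961%.

9.70%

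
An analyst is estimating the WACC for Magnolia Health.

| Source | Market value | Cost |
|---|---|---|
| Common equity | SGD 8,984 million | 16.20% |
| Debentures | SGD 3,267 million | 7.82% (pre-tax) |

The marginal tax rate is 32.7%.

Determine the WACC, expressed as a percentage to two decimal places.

Total capital V = 8984 + 3267 = 12251.
Equity: weight = 8984/12251 = 0.7333; cost = 16.2%.
Debentures: weight = 3267/12251 = 0.2667; after-tax cost = 7.82% × (1 − 32.7%) = 5.2629%.
WACC = 0.7333 × 16.2000% + 0.2667 × 5.2629% = 13.2834%.

13.28%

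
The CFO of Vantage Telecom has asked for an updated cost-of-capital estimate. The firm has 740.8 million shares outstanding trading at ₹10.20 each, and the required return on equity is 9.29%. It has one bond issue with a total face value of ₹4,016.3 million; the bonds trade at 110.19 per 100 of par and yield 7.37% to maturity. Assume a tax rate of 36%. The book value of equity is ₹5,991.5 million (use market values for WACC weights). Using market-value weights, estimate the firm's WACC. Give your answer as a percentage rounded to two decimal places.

Market value of equity E = 10.2 × 740.8m = 7556.16m. Market value of debt D = 4016.3m × 110.19/100 = 4425.56097m.
Total capital V = 7556.16 + 4425.56097 = 11981.72097.
Equity: weight = 7556.16/11981.72097 = 0.6306; cost = 9.29%.
Bonds outstanding: weight = 4425.56097/11981.72097 = 0.3694; after-tax cost = 7.37% × (1 − 36%) = 4.7168%.
WACC = 0.6306 × 9.2900% + 0.3694 × 4.7168% = 7.6008%.

7.60%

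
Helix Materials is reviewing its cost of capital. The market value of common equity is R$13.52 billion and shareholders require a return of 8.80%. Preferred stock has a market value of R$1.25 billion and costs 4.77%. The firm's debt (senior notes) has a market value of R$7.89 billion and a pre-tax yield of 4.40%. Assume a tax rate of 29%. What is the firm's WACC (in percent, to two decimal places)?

6.60%

Total capital V = 13.52 + 1.25 + 7.89 = 22.66.
Equity: weight = 13.52/22.66 = 0.5966; cost = 8.8%.
Preferred: weight = 1.25/22.66 = 0.0552; cost = 4.77%.
Senior notes: weight = 7.89/22.66 = 0.3482; after-tax cost = 4.4% × (1 − 29%) = 3.1240%.
WACC = 0.5966 × 8.8000% + 0.0552 × 4.7700% + 0.3482 × 3.1240% = 6.6014%.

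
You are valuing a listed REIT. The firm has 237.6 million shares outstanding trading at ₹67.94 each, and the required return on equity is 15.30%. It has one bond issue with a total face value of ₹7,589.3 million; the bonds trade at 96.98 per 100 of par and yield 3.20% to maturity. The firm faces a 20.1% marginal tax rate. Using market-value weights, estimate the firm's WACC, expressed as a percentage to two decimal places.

Market value of equity E = 67.94 × 237.6m = 16142.544m. Market value of debt D = 7589.3m × 96.98/100 = 7360.10314m.
Total capital V = 16142.544 + 7360.10314 = 23502.64714.
Equity: weight = 16142.544/23502.64714 = 0.6868; cost = 15.3%.
Bonds outstanding: weight = 7360.10314/23502.64714 = 0.3132; after-tax cost = 3.2% × (1 − 20.1%) = 2.5568%.
WACC = 0.6868 × 15.3000% + 0.3132 × 2.5568% = 11.3093%.

11.31%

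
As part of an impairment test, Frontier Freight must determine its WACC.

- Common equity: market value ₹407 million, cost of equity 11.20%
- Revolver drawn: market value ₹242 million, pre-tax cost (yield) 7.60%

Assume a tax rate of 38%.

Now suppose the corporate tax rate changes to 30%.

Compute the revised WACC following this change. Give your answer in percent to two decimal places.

After the change:
Total capital V = 407 + 242 = 649.
Equity: weight = 407/649 = 0.6271; cost = 11.2%.
Revolver drawn: weight = 242/649 = 0.3729; after-tax cost = 7.6% × (1 − 30%) = 5.3200%.
WACC = 0.6271 × 11.2000% + 0.3729 × 5.3200% = 9.0075%.

9.01%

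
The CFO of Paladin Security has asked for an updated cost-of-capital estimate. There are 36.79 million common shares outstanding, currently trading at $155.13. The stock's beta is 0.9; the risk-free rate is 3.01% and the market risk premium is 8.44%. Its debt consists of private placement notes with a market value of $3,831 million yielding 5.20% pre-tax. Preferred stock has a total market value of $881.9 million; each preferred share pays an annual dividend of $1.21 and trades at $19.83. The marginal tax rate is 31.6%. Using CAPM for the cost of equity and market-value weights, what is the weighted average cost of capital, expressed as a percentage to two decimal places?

Cost of equity via CAPM: Re = 3.01% + 0.9 × 8.44% = 10.6060%.
Cost of preferred: Rp = 1.21 / 19.83 = 6.1019%.
Market value of equity E = 155.13 × 36.79m = 5707.2327m.
Total capital V = 5707.2327 + 881.9 + 3831 = 10420.1327.
Equity: weight = 5707.2327/10420.1327 = 0.5477; cost = 10.606%.
Preferred: weight = 881.9/10420.1327 = 0.0846; cost = 6.1019%.
Private placement notes: weight = 3831/10420.1327 = 0.3677; after-tax cost = 5.2% × (1 − 31.6%) = 3.5568%.
WACC = 0.5477 × 10.6060% + 0.0846 × 6.1019% + 0.3677 × 3.5568% = 7.6331%.

7.63%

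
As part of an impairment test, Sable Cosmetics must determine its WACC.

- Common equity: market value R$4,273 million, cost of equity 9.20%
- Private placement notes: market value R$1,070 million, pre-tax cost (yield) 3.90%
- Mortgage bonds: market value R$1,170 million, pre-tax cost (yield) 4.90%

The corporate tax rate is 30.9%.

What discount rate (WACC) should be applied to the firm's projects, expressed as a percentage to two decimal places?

7.09%

Total capital V = 4273 + 1070 + 1170 = 6513.
Equity: weight = 4273/6513 = 0.6561; cost = 9.2%.
Private placement notes: weight = 1070/6513 = 0.1643; after-tax cost = 3.9% × (1 − 30.9%) = 2.6949%.
Mortgage bonds: weight = 1170/6513 = 0.1796; after-tax cost = 4.9% × (1 − 30.9%) = 3.3859%.
WACC = 0.6561 × 9.2000% + 0.1643 × 2.6949% + 0.1796 × 3.3859% = 7.0868%.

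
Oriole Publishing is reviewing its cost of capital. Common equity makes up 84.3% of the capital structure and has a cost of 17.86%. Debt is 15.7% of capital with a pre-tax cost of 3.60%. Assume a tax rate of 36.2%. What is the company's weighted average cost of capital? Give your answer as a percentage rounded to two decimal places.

After-tax cost of debt = 3.6% × (1 − 36.2%) = 2.2968%.
WACC = 0.843 × 17.8600% + 0.157 × 2.2968% = 15.4166%.

15.42%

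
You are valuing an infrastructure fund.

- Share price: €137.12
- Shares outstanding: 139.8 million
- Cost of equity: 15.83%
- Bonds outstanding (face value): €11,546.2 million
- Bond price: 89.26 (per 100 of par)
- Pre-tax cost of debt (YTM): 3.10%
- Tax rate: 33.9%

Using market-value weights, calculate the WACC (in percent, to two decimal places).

11.01%

Market value of equity E = 137.12 × 139.8m = 19169.376m. Market value of debt D = 11546.2m × 89.26/100 = 10306.13812m.
Total capital V = 19169.376 + 10306.13812 = 29475.51412.
Equity: weight = 19169.376/29475.51412 = 0.6503; cost = 15.83%.
Bonds outstanding: weight = 10306.13812/29475.51412 = 0.3497; after-tax cost = 3.1% × (1 − 33.9%) = 2.0491%.
WACC = 0.6503 × 15.8300% + 0.3497 × 2.0491% = 11.0115%.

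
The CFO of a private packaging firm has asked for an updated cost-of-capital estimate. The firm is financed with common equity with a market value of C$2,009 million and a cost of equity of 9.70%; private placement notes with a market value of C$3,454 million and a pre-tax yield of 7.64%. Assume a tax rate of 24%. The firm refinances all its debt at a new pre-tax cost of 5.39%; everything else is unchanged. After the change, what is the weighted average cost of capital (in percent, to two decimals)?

After the change:
Total capital V = 2009 + 3454 = 5463.
Equity: weight = 2009/5463 = 0.3677; cost = 9.7%.
Private placement notes: weight = 3454/5463 = 0.6323; after-tax cost = 5.39% × (1 − 24%) = 4.0964%.
WACC = 0.3677 × 9.7000% + 0.6323 × 4.0964% = 6.1571%.

6.16%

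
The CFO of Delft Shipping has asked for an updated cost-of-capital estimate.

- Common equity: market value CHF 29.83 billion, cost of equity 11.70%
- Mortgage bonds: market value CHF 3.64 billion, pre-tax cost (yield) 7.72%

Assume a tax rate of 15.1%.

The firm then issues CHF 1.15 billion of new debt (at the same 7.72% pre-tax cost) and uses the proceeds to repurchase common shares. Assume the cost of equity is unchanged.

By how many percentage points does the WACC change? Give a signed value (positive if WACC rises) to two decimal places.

-0.18 pp

Current WACC:
Total capital V = 29.83 + 3.64 = 33.47.
Equity: weight = 29.83/33.47 = 0.8912; cost = 11.7%.
Mortgage bonds: weight = 3.64/33.47 = 0.1088; after-tax cost = 7.72% × (1 − 15.1%) = 6.5543%.
WACC = 0.8912 × 11.7000% + 0.1088 × 6.5543% = 11.1404%.
After the change:
Total capital V = 28.68 + 4.79 = 33.47.
Equity: weight = 28.68/33.47 = 0.8569; cost = 11.7%.
Mortgage bonds: weight = 4.79/33.47 = 0.1431; after-tax cost = 7.72% × (1 − 15.1%) = 6.5543%.
WACC = 0.8569 × 11.7000% + 0.1431 × 6.5543% = 10.9636%.
Change in WACC = 10.9636% − 11.1404% = -0.1768 pp.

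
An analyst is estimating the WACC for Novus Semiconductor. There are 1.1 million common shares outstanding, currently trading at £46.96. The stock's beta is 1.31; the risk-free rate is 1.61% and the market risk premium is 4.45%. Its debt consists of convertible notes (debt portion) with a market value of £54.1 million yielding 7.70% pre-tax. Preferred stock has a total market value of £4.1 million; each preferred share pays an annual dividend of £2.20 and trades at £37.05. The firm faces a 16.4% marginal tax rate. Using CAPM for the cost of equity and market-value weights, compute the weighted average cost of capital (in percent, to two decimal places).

6.89%

Cost of equity via CAPM: Re = 1.61% + 1.31 × 4.45% = 7.4395%.
Cost of preferred: Rp = 2.2 / 37.05 = 5.9379%.
Market value of equity E = 46.96 × 1.1m = 51.656m.
Total capital V = 51.656 + 4.1 + 54.1 = 109.856.
Equity: weight = 51.656/109.856 = 0.4702; cost = 7.4395%.
Preferred: weight = 4.1/109.856 = 0.0373; cost = 5.9379%.
Convertible notes (debt portion): weight = 54.1/109.856 = 0.4925; after-tax cost = 7.7% × (1 − 16.4%) = 6.4372%.
WACC = 0.4702 × 7.4395% + 0.0373 × 5.9379% + 0.4925 × 6.4372% = 6.8899%.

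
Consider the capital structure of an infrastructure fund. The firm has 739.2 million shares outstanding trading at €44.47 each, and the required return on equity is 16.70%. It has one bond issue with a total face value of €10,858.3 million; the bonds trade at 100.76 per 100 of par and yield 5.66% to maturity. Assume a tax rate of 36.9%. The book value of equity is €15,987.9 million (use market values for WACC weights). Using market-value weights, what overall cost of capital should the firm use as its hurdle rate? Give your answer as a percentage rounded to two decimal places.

Market value of equity E = 44.47 × 739.2m = 32872.224m. Market value of debt D = 10858.3m × 100.76/100 = 10940.82308m.
Total capital V = 32872.224 + 10940.82308 = 43813.04708.
Equity: weight = 32872.224/43813.04708 = 0.7503; cost = 16.7%.
Bonds outstanding: weight = 10940.82308/43813.04708 = 0.2497; after-tax cost = 5.66% × (1 − 36.9%) = 3.5715%.
WACC = 0.7503 × 16.7000% + 0.2497 × 3.5715% = 13.4216%.

13.42%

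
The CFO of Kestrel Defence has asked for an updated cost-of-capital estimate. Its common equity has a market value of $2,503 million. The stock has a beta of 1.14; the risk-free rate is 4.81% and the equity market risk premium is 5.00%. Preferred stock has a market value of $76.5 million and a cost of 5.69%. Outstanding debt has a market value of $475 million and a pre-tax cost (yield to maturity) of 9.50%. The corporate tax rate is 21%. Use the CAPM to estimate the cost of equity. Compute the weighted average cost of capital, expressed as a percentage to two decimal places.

Cost of equity via CAPM: Re = 4.81% + 1.14 × 5.0% = 10.5100%.
Total capital V = 2503 + 76.5 + 475 = 3054.5.
Equity: weight = 2503/3054.5 = 0.8194; cost = 10.51%.
Preferred: weight = 76.5/3054.5 = 0.0250; cost = 5.69%.
Debt: weight = 475/3054.5 = 0.1555; after-tax cost = 9.5% × (1 − 21%) = 7.5050%.
WACC = 0.8194 × 10.5100% + 0.0250 × 5.6900% + 0.1555 × 7.5050% = 9.9220%.

9.92%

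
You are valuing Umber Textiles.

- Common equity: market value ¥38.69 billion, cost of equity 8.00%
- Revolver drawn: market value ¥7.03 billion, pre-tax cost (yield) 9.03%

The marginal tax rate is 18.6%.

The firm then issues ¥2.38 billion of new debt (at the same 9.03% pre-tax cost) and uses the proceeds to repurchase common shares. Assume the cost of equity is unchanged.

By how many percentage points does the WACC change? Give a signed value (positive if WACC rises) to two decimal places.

-0.03 pp

Current WACC:
Total capital V = 38.69 + 7.03 = 45.72.
Equity: weight = 38.69/45.72 = 0.8462; cost = 8%.
Revolver drawn: weight = 7.03/45.72 = 0.1538; after-tax cost = 9.03% × (1 − 18.6%) = 7.3504%.
WACC = 0.8462 × 8.0000% + 0.1538 × 7.3504% = 7.9001%.
After the change:
Total capital V = 36.31 + 9.41 = 45.72.
Equity: weight = 36.31/45.72 = 0.7942; cost = 8%.
Revolver drawn: weight = 9.41/45.72 = 0.2058; after-tax cost = 9.03% × (1 − 18.6%) = 7.3504%.
WACC = 0.7942 × 8.0000% + 0.2058 × 7.3504% = 7.8663%.
Change in WACC = 7.8663% − 7.9001% = -0.0338 pp.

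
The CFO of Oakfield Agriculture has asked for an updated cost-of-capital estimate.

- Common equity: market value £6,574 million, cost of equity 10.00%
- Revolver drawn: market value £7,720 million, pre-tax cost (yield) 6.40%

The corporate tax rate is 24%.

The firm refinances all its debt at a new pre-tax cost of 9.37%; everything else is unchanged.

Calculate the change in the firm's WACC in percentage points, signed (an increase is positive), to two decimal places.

+1.22 pp

Current WACC:
Total capital V = 6574 + 7720 = 14294.
Equity: weight = 6574/14294 = 0.4599; cost = 10%.
Revolver drawn: weight = 7720/14294 = 0.5401; after-tax cost = 6.4% × (1 − 24%) = 4.8640%.
WACC = 0.4599 × 10.0000% + 0.5401 × 4.8640% = 7.2261%.
After the change:
Total capital V = 6574 + 7720 = 14294.
Equity: weight = 6574/14294 = 0.4599; cost = 10%.
Revolver drawn: weight = 7720/14294 = 0.5401; after-tax cost = 9.37% × (1 − 24%) = 7.1212%.
WACC = 0.4599 × 10.0000% + 0.5401 × 7.1212% = 8.4452%.
Change in WACC = 8.4452% − 7.2261% = 1.2191 pp.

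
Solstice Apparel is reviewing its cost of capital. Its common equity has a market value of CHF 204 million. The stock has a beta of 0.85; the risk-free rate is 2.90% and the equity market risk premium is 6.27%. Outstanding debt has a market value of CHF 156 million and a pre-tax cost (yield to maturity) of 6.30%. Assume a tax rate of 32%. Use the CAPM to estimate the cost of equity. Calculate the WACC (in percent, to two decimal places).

6.52%

Cost of equity via CAPM: Re = 2.9% + 0.85 × 6.27% = 8.2295%.
Total capital V = 204 + 156 = 360.
Equity: weight = 204/360 = 0.5667; cost = 8.2295%.
Debt: weight = 156/360 = 0.4333; after-tax cost = 6.3% × (1 − 32%) = 4.2840%.
WACC = 0.5667 × 8.2295% + 0.4333 × 4.2840% = 6.5198%.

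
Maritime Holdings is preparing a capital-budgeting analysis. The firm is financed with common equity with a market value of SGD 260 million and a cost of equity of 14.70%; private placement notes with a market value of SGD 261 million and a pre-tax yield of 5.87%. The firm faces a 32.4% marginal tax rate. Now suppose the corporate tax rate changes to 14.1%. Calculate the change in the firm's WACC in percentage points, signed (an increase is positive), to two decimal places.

Current WACC:
Total capital V = 260 + 261 = 521.
Equity: weight = 260/521 = 0.4990; cost = 14.7%.
Private placement notes: weight = 261/521 = 0.5010; after-tax cost = 5.87% × (1 − 32.4%) = 3.9681%.
WACC = 0.4990 × 14.7000% + 0.5010 × 3.9681% = 9.3238%.
After the change:
Total capital V = 260 + 261 = 521.
Equity: weight = 260/521 = 0.4990; cost = 14.7%.
Private placement notes: weight = 261/521 = 0.5010; after-tax cost = 5.87% × (1 − 14.1%) = 5.0423%.
WACC = 0.4990 × 14.7000% + 0.5010 × 5.0423% = 9.8619%.
Change in WACC = 9.8619% − 9.3238% = 0.5381 pp.

+0.54 pp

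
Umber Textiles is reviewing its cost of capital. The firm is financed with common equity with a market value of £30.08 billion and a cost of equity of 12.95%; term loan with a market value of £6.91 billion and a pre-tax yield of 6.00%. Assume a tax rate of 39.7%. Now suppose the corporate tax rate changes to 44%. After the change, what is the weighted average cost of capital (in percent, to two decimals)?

11.16%

After the change:
Total capital V = 30.08 + 6.91 = 36.99.
Equity: weight = 30.08/36.99 = 0.8132; cost = 12.95%.
Term loan: weight = 6.91/36.99 = 0.1868; after-tax cost = 6% × (1 − 44%) = 3.3600%.
WACC = 0.8132 × 12.9500% + 0.1868 × 3.3600% = 11.1585%.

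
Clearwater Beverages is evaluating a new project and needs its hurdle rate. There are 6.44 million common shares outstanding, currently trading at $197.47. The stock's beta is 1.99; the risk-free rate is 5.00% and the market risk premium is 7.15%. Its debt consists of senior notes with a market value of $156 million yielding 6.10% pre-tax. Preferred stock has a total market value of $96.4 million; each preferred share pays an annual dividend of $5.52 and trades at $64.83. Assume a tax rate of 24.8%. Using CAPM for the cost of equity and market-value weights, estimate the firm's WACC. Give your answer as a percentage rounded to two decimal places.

Cost of equity via CAPM: Re = 5.0% + 1.99 × 7.15% = 19.2285%.
Cost of preferred: Rp = 5.52 / 64.83 = 8.5146%.
Market value of equity E = 197.47 × 6.44m = 1271.7068m.
Total capital V = 1271.7068 + 96.4 + 156 = 1524.1068.
Equity: weight = 1271.7068/1524.1068 = 0.8344; cost = 19.2285%.
Preferred: weight = 96.4/1524.1068 = 0.0633; cost = 8.5146%.
Senior notes: weight = 156/1524.1068 = 0.1024; after-tax cost = 6.1% × (1 − 24.8%) = 4.5872%.
WACC = 0.8344 × 19.2285% + 0.0633 × 8.5146% + 0.1024 × 4.5872% = 17.0522%.

17.05%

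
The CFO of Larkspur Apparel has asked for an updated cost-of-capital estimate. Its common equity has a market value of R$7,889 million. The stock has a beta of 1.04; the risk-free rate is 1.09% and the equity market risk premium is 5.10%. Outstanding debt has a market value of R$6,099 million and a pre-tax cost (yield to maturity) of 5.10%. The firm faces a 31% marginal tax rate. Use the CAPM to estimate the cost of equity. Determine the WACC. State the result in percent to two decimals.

Cost of equity via CAPM: Re = 1.09% + 1.04 × 5.1% = 6.3940%.
Total capital V = 7889 + 6099 = 13988.
Equity: weight = 7889/13988 = 0.5640; cost = 6.394%.
Debt: weight = 6099/13988 = 0.4360; after-tax cost = 5.1% × (1 − 31%) = 3.5190%.
WACC = 0.5640 × 6.3940% + 0.4360 × 3.5190% = 5.1405%.

5.14%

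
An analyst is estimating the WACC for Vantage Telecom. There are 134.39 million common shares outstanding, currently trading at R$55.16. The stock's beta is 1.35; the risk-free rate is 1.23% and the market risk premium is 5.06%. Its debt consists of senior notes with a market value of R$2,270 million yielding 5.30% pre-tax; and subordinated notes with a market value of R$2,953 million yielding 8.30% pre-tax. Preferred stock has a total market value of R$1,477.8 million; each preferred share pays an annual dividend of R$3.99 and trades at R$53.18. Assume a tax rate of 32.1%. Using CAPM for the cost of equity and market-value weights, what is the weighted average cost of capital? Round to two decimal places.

Cost of equity via CAPM: Re = 1.23% + 1.35 × 5.06% = 8.0610%.
Cost of preferred: Rp = 3.99 / 53.18 = 7.5028%.
Market value of equity E = 55.16 × 134.39m = 7412.9524m.
Total capital V = 7412.9524 + 1477.8 + 2270 + 2953 = 14113.7524.
Equity: weight = 7412.9524/14113.7524 = 0.5252; cost = 8.061%.
Preferred: weight = 1477.8/14113.7524 = 0.1047; cost = 7.5028%.
Senior notes: weight = 2270/14113.7524 = 0.1608; after-tax cost = 5.3% × (1 − 32.1%) = 3.5987%.
Subordinated notes: weight = 2953/14113.7524 = 0.2092; after-tax cost = 8.3% × (1 − 32.1%) = 5.6357%.
WACC = 0.5252 × 8.0610% + 0.1047 × 7.5028% + 0.1608 × 3.5987% + 0.2092 × 5.6357% = 6.7774%.

6.78%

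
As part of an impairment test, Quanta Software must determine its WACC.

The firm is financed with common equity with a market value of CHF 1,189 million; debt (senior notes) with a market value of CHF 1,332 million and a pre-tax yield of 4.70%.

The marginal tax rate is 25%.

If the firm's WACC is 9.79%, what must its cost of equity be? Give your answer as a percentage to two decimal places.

16.81%

Total capital V = 1189 + 1332 = 2521.
Equity weight = 1189/2521 = 0.4716.
Senior notes weight = 1332/2521 = 0.5284.
Debt contribution = 0.5284 × 4.7% × (1 − 25%) = 1.8625%.
Required equity contribution = 9.79% − 1.8625% = 7.9275%.
Re = 7.9275% / 0.4716 = 16.8085%.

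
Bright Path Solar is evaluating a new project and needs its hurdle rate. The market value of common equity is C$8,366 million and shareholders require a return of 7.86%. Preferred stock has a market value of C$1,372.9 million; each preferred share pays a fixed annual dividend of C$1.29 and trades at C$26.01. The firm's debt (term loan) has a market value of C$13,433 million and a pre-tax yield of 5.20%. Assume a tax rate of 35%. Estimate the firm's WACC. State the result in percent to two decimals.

Cost of preferred: Rp = 1.29 / 26.01 = 4.9596%.
Total capital V = 8366 + 1372.9 + 13433 = 23171.9.
Equity: weight = 8366/23171.9 = 0.3610; cost = 7.86%.
Preferred: weight = 1372.9/23171.9 = 0.0592; cost = 4.9596%.
Term loan: weight = 13433/23171.9 = 0.5797; after-tax cost = 5.2% × (1 − 35%) = 3.3800%.
WACC = 0.3610 × 7.8600% + 0.0592 × 4.9596% + 0.5797 × 3.3800% = 5.0911%.

5.09%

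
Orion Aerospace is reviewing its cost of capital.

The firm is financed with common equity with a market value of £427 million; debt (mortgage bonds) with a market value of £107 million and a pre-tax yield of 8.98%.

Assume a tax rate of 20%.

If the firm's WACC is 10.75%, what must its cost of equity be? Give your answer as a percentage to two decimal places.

11.64%

Total capital V = 427 + 107 = 534.
Equity weight = 427/534 = 0.7996.
Mortgage bonds weight = 107/534 = 0.2004.
Debt contribution = 0.2004 × 8.98% × (1 − 20%) = 1.4395%.
Required equity contribution = 10.75% − 1.4395% = 9.3105%.
Re = 9.3105% / 0.7996 = 11.6436%.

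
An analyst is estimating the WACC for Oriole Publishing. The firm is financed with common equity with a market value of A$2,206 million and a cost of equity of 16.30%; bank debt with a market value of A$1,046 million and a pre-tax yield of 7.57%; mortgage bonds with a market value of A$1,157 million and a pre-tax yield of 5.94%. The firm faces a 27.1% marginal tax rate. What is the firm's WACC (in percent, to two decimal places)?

10.60%

Total capital V = 2206 + 1046 + 1157 = 4409.
Equity: weight = 2206/4409 = 0.5003; cost = 16.3%.
Bank debt: weight = 1046/4409 = 0.2372; after-tax cost = 7.57% × (1 − 27.1%) = 5.5185%.
Mortgage bonds: weight = 1157/4409 = 0.2624; after-tax cost = 5.94% × (1 − 27.1%) = 4.3303%.
WACC = 0.5003 × 16.3000% + 0.2372 × 5.5185% + 0.2624 × 4.3303% = 10.6011%.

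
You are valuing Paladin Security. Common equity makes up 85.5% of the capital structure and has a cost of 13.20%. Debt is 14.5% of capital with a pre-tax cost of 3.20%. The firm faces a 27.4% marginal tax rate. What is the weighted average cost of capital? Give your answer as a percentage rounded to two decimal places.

11.62%

After-tax cost of debt = 3.2% × (1 − 27.4%) = 2.3232%.
WACC = 0.855 × 13.2000% + 0.145 × 2.3232% = 11.6229%.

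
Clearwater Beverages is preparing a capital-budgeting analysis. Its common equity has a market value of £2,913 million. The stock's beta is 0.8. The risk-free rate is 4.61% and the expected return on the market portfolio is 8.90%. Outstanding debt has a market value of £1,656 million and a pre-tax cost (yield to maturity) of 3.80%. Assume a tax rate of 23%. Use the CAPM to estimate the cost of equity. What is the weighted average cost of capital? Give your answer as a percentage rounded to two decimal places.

6.19%

Market risk premium = 8.9% − 4.61% = 4.29%.
Cost of equity via CAPM: Re = 4.61% + 0.8 × 4.29% = 8.0420%.
Total capital V = 2913 + 1656 = 4569.
Equity: weight = 2913/4569 = 0.6376; cost = 8.042%.
Debt: weight = 1656/4569 = 0.3624; after-tax cost = 3.8% × (1 − 23%) = 2.9260%.
WACC = 0.6376 × 8.0420% + 0.3624 × 2.9260% = 6.1877%.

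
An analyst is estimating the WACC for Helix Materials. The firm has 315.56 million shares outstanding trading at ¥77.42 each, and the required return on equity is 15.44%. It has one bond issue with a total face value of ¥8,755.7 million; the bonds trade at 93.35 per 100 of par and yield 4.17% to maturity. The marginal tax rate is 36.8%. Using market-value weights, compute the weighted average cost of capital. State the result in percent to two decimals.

12.23%

Market value of equity E = 77.42 × 315.56m = 24430.6552m. Market value of debt D = 8755.7m × 93.35/100 = 8173.44595m.
Total capital V = 24430.6552 + 8173.44595 = 32604.10115.
Equity: weight = 24430.6552/32604.10115 = 0.7493; cost = 15.44%.
Bonds outstanding: weight = 8173.44595/32604.10115 = 0.2507; after-tax cost = 4.17% × (1 − 36.8%) = 2.6354%.
WACC = 0.7493 × 15.4400% + 0.2507 × 2.6354% = 12.2301%.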